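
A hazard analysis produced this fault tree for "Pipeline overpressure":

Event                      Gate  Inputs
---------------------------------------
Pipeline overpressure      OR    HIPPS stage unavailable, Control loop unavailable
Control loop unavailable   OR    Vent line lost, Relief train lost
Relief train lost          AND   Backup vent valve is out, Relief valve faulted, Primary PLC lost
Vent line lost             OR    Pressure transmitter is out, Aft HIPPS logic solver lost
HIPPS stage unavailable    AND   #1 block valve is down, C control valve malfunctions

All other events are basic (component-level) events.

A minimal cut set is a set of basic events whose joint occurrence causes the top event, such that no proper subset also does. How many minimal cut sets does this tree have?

4

HIPPS stage unavailable [AND]: one cut set from each child combined → 1 × 1 = 1 cut set(s).
Vent line lost [OR]: union of children's cut sets → 2 cut set(s).
Relief train lost [AND]: one cut set from each child combined → 1 × 1 × 1 = 1 cut set(s).
Control loop unavailable [OR]: union of children's cut sets → 3 cut set(s).
Pipeline overpressure [OR]: union of children's cut sets → 4 cut set(s).
Minimal cut sets: {#1 block valve is down, C control valve malfunctions}; {Pressure transmitter is out}; {Aft HIPPS logic solver lost}; {Backup vent valve is out, Primary PLC lost, Relief valve faulted}.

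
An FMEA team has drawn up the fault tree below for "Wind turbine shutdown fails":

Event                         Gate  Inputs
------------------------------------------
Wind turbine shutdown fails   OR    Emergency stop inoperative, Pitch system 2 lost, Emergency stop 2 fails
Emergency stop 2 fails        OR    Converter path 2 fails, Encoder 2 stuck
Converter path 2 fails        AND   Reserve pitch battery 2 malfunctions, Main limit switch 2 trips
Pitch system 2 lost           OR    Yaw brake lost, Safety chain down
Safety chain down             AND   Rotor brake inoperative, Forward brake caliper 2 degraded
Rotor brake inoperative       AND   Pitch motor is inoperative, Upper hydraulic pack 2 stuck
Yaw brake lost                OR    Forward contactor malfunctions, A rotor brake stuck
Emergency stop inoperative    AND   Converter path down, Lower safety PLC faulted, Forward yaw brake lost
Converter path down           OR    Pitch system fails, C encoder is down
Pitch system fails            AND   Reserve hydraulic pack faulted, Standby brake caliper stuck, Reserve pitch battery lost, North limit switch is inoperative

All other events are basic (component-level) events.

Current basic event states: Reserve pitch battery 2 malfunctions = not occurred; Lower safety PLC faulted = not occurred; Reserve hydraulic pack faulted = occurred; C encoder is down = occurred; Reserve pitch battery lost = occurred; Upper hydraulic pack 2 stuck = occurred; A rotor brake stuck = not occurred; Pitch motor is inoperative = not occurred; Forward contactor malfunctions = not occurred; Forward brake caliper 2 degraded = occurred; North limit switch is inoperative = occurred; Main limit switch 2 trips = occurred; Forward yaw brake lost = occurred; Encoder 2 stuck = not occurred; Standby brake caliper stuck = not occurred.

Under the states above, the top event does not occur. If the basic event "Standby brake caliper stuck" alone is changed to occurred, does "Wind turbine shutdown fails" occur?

Counterfactual: set "Standby brake caliper stuck" to occurred.
Pitch system fails [AND]: Reserve hydraulic pack faulted=occurs, Standby brake caliper stuck=occurs, Reserve pitch battery lost=occurs, North limit switch is inoperative=occurs → all inputs occur → occurs.
Converter path down [OR]: Pitch system fails=occurs, C encoder is down=occurs → at least one input occurs → occurs.
Emergency stop inoperative [AND]: Converter path down=occurs, Lower safety PLC faulted=not, Forward yaw brake lost=occurs → not all inputs occur → does not occur.
Yaw brake lost [OR]: Forward contactor malfunctions=not, A rotor brake stuck=not → no input occurs → does not occur.
Rotor brake inoperative [AND]: Pitch motor is inoperative=not, Upper hydraulic pack 2 stuck=occurs → not all inputs occur → does not occur.
Safety chain down [AND]: Rotor brake inoperative=not, Forward brake caliper 2 degraded=occurs → not all inputs occur → does not occur.
Pitch system 2 lost [OR]: Yaw brake lost=not, Safety chain down=not → no input occurs → does not occur.
Converter path 2 fails [AND]: Reserve pitch battery 2 malfunctions=not, Main limit switch 2 trips=occurs → not all inputs occur → does not occur.
Emergency stop 2 fails [OR]: Converter path 2 fails=not, Encoder 2 stuck=not → no input occurs → does not occur.
Wind turbine shutdown fails [OR]: Emergency stop inoperative=not, Pitch system 2 lost=not, Emergency stop 2 fails=not → no input occurs → does not occur.

No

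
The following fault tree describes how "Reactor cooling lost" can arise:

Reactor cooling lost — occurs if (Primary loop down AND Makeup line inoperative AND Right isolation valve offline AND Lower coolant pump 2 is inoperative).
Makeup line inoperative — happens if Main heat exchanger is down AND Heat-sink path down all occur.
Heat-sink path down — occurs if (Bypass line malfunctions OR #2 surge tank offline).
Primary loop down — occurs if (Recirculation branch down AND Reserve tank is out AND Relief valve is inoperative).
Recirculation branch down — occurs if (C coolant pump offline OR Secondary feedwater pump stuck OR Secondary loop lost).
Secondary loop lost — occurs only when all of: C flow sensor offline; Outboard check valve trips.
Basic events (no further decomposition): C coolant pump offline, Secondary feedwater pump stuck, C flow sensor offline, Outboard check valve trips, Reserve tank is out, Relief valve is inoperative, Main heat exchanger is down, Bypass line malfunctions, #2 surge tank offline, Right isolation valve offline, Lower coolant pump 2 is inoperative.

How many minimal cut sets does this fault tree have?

Secondary loop lost [AND]: one cut set from each child combined → 1 × 1 = 1 cut set(s).
Recirculation branch down [OR]: union of children's cut sets → 3 cut set(s).
Primary loop down [AND]: one cut set from each child combined → 3 × 1 × 1 = 3 cut set(s).
Heat-sink path down [OR]: union of children's cut sets → 2 cut set(s).
Makeup line inoperative [AND]: one cut set from each child combined → 1 × 2 = 2 cut set(s).
Reactor cooling lost [AND]: one cut set from each child combined → 3 × 2 × 1 × 1 = 6 cut set(s).
Minimal cut sets: {Bypass line malfunctions, C coolant pump offline, Lower coolant pump 2 is inoperative, Main heat exchanger is down, Relief valve is inoperative, Reserve tank is out, Right isolation valve offline}; {#2 surge tank offline, C coolant pump offline, Lower coolant pump 2 is inoperative, Main heat exchanger is down, Relief valve is inoperative, Reserve tank is out, Right isolation valve offline}; {Bypass line malfunctions, Lower coolant pump 2 is inoperative, Main heat exchanger is down, Relief valve is inoperative, Reserve tank is out, Right isolation valve offline, Secondary feedwater pump stuck}; {#2 surge tank offline, Lower coolant pump 2 is inoperative, Main heat exchanger is down, Relief valve is inoperative, Reserve tank is out, Right isolation valve offline, Secondary feedwater pump stuck}; {Bypass line malfunctions, C flow sensor offline, Lower coolant pump 2 is inoperative, Main heat exchanger is down, Outboard check valve trips, Relief valve is inoperative, Reserve tank is out, Right isolation valve offline}; {#2 surge tank offline, C flow sensor offline, Lower coolant pump 2 is inoperative, Main heat exchanger is down, Outboard check valve trips, Relief valve is inoperative, Reserve tank is out, Right isolation valve offline}.

6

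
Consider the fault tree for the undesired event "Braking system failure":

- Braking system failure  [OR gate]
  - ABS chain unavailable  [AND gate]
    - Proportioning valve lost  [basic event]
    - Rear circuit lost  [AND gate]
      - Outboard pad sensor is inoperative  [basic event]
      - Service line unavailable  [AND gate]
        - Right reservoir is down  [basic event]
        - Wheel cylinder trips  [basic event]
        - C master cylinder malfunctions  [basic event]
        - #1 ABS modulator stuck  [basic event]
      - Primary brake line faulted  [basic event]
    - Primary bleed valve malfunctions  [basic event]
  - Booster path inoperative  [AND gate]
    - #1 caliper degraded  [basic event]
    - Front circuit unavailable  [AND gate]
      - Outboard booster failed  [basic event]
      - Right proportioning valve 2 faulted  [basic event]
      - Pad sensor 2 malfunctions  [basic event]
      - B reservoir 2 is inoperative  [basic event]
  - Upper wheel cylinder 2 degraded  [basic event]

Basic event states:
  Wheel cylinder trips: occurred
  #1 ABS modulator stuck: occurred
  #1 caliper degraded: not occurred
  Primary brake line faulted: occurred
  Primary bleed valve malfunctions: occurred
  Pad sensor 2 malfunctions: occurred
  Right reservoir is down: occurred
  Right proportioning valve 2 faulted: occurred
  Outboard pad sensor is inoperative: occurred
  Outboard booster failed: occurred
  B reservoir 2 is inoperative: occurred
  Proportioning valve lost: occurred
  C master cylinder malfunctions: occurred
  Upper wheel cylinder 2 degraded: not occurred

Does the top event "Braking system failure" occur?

Yes

Service line unavailable [AND]: Right reservoir is down=occurs, Wheel cylinder trips=occurs, C master cylinder malfunctions=occurs, #1 ABS modulator stuck=occurs → all inputs occur → occurs.
Rear circuit lost [AND]: Outboard pad sensor is inoperative=occurs, Service line unavailable=occurs, Primary brake line faulted=occurs → all inputs occur → occurs.
ABS chain unavailable [AND]: Proportioning valve lost=occurs, Rear circuit lost=occurs, Primary bleed valve malfunctions=occurs → all inputs occur → occurs.
Front circuit unavailable [AND]: Outboard booster failed=occurs, Right proportioning valve 2 faulted=occurs, Pad sensor 2 malfunctions=occurs, B reservoir 2 is inoperative=occurs → all inputs occur → occurs.
Booster path inoperative [AND]: #1 caliper degraded=not, Front circuit unavailable=occurs → not all inputs occur → does not occur.
Braking system failure [OR]: ABS chain unavailable=occurs, Booster path inoperative=not, Upper wheel cylinder 2 degraded=not → at least one input occurs → occurs.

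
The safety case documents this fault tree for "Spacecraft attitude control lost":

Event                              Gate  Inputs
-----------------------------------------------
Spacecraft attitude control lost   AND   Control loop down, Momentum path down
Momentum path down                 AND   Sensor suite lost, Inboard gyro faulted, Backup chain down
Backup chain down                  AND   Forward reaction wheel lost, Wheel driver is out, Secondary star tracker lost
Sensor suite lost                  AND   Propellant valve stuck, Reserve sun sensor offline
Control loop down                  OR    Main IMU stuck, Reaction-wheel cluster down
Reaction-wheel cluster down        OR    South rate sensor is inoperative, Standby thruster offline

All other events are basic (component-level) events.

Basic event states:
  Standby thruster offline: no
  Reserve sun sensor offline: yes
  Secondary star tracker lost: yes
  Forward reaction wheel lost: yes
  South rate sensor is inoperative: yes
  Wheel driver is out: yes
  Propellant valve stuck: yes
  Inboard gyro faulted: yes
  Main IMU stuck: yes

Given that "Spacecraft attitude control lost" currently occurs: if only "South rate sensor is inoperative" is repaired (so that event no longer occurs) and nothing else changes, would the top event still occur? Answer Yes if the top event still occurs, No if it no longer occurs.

Counterfactual: set "South rate sensor is inoperative" to not occurred.
Reaction-wheel cluster down [OR]: South rate sensor is inoperative=not, Standby thruster offline=not → no input occurs → does not occur.
Control loop down [OR]: Main IMU stuck=occurs, Reaction-wheel cluster down=not → at least one input occurs → occurs.
Sensor suite lost [AND]: Propellant valve stuck=occurs, Reserve sun sensor offline=occurs → all inputs occur → occurs.
Backup chain down [AND]: Forward reaction wheel lost=occurs, Wheel driver is out=occurs, Secondary star tracker lost=occurs → all inputs occur → occurs.
Momentum path down [AND]: Sensor suite lost=occurs, Inboard gyro faulted=occurs, Backup chain down=occurs → all inputs occur → occurs.
Spacecraft attitude control lost [AND]: Control loop down=occurs, Momentum path down=occurs → all inputs occur → occurs.

Yes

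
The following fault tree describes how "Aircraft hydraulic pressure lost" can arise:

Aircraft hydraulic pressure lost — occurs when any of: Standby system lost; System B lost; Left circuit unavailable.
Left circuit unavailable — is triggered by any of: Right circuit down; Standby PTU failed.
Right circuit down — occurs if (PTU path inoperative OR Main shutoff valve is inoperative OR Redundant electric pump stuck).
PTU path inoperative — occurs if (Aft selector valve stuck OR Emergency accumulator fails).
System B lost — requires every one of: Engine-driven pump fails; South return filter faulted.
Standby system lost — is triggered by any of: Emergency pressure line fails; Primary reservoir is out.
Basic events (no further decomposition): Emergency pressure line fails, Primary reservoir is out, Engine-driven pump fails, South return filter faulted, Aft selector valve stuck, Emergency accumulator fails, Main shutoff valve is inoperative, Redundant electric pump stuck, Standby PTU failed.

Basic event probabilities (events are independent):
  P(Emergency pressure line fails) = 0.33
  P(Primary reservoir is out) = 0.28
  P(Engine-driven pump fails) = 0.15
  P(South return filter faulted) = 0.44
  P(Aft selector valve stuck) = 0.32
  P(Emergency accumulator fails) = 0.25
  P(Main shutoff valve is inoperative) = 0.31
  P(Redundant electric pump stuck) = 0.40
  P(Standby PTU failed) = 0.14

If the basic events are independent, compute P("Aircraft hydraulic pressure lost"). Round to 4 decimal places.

P(Standby system lost) [OR] = 1 − (1−0.33) × (1−0.28) = 0.517600
P(System B lost) [AND] = 0.15 × 0.44 = 0.066000
P(PTU path inoperative) [OR] = 1 − (1−0.32) × (1−0.25) = 0.490000
P(Right circuit down) [OR] = 1 − (1−0.490000) × (1−0.31) × (1−0.40) = 0.788860
P(Left circuit unavailable) [OR] = 1 − (1−0.788860) × (1−0.14) = 0.818420
P(Aircraft hydraulic pressure lost) [OR] = 1 − (1−0.517600) × (1−0.066000) × (1−0.818420) = 0.918187
Rounded to 4 decimal places: P(Aircraft hydraulic pressure lost) ≈ 0.9182.

0.9182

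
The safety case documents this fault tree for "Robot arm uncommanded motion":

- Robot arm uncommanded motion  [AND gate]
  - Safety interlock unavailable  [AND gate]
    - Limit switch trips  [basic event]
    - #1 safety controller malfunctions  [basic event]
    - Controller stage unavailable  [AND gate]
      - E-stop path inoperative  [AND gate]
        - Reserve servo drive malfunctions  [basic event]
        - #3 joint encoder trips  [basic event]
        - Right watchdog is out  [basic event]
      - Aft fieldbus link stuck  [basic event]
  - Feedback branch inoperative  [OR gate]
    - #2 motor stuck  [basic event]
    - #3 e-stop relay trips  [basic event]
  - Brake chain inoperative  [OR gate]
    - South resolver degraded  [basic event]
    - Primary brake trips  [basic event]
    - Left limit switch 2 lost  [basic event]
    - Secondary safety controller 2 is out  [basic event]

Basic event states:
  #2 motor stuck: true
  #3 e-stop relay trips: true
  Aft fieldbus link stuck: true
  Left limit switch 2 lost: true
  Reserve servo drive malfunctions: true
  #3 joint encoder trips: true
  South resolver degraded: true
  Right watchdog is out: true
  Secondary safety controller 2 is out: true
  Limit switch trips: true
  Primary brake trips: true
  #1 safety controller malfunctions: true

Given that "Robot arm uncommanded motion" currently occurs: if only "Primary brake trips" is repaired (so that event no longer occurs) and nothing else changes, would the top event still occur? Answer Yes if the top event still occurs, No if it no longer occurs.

Yes

Counterfactual: set "Primary brake trips" to not occurred.
E-stop path inoperative [AND]: Reserve servo drive malfunctions=occurs, #3 joint encoder trips=occurs, Right watchdog is out=occurs → all inputs occur → occurs.
Controller stage unavailable [AND]: E-stop path inoperative=occurs, Aft fieldbus link stuck=occurs → all inputs occur → occurs.
Safety interlock unavailable [AND]: Limit switch trips=occurs, #1 safety controller malfunctions=occurs, Controller stage unavailable=occurs → all inputs occur → occurs.
Feedback branch inoperative [OR]: #2 motor stuck=occurs, #3 e-stop relay trips=occurs → at least one input occurs → occurs.
Brake chain inoperative [OR]: South resolver degraded=occurs, Primary brake trips=not, Left limit switch 2 lost=occurs, Secondary safety controller 2 is out=occurs → at least one input occurs → occurs.
Robot arm uncommanded motion [AND]: Safety interlock unavailable=occurs, Feedback branch inoperative=occurs, Brake chain inoperative=occurs → all inputs occur → occurs.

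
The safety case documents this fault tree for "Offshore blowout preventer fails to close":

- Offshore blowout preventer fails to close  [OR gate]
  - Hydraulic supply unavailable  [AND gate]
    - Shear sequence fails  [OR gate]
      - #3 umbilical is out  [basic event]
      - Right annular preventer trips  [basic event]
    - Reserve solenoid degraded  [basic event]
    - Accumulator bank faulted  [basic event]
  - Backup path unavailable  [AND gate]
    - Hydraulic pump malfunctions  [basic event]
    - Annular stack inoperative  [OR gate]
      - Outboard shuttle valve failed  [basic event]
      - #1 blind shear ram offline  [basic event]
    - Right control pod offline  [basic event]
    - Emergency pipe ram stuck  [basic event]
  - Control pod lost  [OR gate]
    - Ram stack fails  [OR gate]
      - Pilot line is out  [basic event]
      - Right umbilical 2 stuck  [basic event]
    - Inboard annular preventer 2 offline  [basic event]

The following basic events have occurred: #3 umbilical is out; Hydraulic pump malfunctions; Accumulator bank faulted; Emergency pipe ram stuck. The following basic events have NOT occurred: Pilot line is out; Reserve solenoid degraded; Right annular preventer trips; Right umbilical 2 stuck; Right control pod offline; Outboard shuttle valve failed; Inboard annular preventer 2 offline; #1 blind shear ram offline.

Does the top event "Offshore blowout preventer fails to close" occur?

No

Shear sequence fails [OR]: #3 umbilical is out=occurs, Right annular preventer trips=not → at least one input occurs → occurs.
Hydraulic supply unavailable [AND]: Shear sequence fails=occurs, Reserve solenoid degraded=not, Accumulator bank faulted=occurs → not all inputs occur → does not occur.
Annular stack inoperative [OR]: Outboard shuttle valve failed=not, #1 blind shear ram offline=not → no input occurs → does not occur.
Backup path unavailable [AND]: Hydraulic pump malfunctions=occurs, Annular stack inoperative=not, Right control pod offline=not, Emergency pipe ram stuck=occurs → not all inputs occur → does not occur.
Ram stack fails [OR]: Pilot line is out=not, Right umbilical 2 stuck=not → no input occurs → does not occur.
Control pod lost [OR]: Ram stack fails=not, Inboard annular preventer 2 offline=not → no input occurs → does not occur.
Offshore blowout preventer fails to close [OR]: Hydraulic supply unavailable=not, Backup path unavailable=not, Control pod lost=not → no input occurs → does not occur.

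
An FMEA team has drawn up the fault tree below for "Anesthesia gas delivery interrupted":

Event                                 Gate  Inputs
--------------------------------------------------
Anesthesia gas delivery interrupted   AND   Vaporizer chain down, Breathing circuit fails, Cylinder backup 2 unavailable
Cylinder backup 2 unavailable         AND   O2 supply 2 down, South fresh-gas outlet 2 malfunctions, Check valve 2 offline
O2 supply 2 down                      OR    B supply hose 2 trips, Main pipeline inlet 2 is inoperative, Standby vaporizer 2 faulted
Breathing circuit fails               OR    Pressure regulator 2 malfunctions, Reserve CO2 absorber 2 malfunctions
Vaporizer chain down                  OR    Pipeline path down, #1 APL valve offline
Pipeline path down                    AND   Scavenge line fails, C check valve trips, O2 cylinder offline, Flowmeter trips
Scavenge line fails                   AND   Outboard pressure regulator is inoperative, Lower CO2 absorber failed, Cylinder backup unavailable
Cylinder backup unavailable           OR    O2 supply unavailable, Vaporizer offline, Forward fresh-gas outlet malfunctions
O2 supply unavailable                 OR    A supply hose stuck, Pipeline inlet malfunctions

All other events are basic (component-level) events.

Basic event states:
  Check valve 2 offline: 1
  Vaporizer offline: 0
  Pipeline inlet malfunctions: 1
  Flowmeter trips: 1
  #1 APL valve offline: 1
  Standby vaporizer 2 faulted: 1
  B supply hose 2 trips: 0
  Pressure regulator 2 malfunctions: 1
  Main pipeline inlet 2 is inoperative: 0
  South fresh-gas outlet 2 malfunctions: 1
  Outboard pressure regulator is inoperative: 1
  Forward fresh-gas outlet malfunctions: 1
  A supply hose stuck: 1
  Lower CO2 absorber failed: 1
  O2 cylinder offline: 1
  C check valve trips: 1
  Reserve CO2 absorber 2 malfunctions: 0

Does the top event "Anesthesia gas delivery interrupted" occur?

O2 supply unavailable [OR]: A supply hose stuck=occurs, Pipeline inlet malfunctions=occurs → at least one input occurs → occurs.
Cylinder backup unavailable [OR]: O2 supply unavailable=occurs, Vaporizer offline=not, Forward fresh-gas outlet malfunctions=occurs → at least one input occurs → occurs.
Scavenge line fails [AND]: Outboard pressure regulator is inoperative=occurs, Lower CO2 absorber failed=occurs, Cylinder backup unavailable=occurs → all inputs occur → occurs.
Pipeline path down [AND]: Scavenge line fails=occurs, C check valve trips=occurs, O2 cylinder offline=occurs, Flowmeter trips=occurs → all inputs occur → occurs.
Vaporizer chain down [OR]: Pipeline path down=occurs, #1 APL valve offline=occurs → at least one input occurs → occurs.
Breathing circuit fails [OR]: Pressure regulator 2 malfunctions=occurs, Reserve CO2 absorber 2 malfunctions=not → at least one input occurs → occurs.
O2 supply 2 down [OR]: B supply hose 2 trips=not, Main pipeline inlet 2 is inoperative=not, Standby vaporizer 2 faulted=occurs → at least one input occurs → occurs.
Cylinder backup 2 unavailable [AND]: O2 supply 2 down=occurs, South fresh-gas outlet 2 malfunctions=occurs, Check valve 2 offline=occurs → all inputs occur → occurs.
Anesthesia gas delivery interrupted [AND]: Vaporizer chain down=occurs, Breathing circuit fails=occurs, Cylinder backup 2 unavailable=occurs → all inputs occur → occurs.

Yes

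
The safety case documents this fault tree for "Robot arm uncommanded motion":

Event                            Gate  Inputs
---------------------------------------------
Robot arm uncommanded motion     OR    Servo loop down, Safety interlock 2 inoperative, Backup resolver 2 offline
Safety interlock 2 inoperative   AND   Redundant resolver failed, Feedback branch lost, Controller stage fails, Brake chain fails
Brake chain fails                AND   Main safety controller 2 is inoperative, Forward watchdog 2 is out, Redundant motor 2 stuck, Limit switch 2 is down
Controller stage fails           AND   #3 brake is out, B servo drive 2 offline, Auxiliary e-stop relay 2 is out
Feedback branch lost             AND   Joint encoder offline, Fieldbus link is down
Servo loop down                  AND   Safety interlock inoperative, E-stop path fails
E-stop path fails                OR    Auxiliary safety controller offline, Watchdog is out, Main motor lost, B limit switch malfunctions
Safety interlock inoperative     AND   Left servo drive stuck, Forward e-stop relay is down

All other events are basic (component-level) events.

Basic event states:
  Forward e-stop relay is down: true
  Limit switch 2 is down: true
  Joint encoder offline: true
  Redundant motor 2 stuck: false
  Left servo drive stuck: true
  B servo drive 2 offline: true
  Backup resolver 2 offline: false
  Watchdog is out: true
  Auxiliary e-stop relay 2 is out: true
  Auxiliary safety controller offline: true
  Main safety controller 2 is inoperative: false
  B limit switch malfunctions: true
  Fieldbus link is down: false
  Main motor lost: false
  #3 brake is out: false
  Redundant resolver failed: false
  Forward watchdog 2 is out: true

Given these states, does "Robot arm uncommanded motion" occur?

Safety interlock inoperative [AND]: Left servo drive stuck=occurs, Forward e-stop relay is down=occurs → all inputs occur → occurs.
E-stop path fails [OR]: Auxiliary safety controller offline=occurs, Watchdog is out=occurs, Main motor lost=not, B limit switch malfunctions=occurs → at least one input occurs → occurs.
Servo loop down [AND]: Safety interlock inoperative=occurs, E-stop path fails=occurs → all inputs occur → occurs.
Feedback branch lost [AND]: Joint encoder offline=occurs, Fieldbus link is down=not → not all inputs occur → does not occur.
Controller stage fails [AND]: #3 brake is out=not, B servo drive 2 offline=occurs, Auxiliary e-stop relay 2 is out=occurs → not all inputs occur → does not occur.
Brake chain fails [AND]: Main safety controller 2 is inoperative=not, Forward watchdog 2 is out=occurs, Redundant motor 2 stuck=not, Limit switch 2 is down=occurs → not all inputs occur → does not occur.
Safety interlock 2 inoperative [AND]: Redundant resolver failed=not, Feedback branch lost=not, Controller stage fails=not, Brake chain fails=not → not all inputs occur → does not occur.
Robot arm uncommanded motion [OR]: Servo loop down=occurs, Safety interlock 2 inoperative=not, Backup resolver 2 offline=not → at least one input occurs → occurs.

Yes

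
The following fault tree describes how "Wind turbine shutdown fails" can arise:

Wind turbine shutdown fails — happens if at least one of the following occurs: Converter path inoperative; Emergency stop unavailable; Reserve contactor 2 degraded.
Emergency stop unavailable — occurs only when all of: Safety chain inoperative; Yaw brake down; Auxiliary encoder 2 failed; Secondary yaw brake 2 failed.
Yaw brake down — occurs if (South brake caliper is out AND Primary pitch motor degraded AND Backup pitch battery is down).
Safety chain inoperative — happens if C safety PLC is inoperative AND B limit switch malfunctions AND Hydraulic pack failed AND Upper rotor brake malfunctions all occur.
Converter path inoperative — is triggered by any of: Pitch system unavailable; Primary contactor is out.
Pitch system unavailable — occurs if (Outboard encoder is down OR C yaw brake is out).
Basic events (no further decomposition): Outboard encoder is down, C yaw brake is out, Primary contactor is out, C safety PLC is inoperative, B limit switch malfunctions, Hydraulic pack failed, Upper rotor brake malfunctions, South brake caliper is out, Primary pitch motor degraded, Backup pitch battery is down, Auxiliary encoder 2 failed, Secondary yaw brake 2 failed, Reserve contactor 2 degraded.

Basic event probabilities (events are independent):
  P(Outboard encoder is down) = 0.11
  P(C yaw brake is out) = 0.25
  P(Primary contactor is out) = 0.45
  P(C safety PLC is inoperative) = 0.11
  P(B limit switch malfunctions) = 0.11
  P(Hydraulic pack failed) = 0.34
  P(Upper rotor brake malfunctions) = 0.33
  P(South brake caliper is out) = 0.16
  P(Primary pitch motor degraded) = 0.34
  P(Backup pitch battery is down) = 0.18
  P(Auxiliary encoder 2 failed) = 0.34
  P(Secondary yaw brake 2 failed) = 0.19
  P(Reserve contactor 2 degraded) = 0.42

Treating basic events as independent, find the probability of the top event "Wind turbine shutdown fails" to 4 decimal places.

P(Pitch system unavailable) [OR] = 1 − (1−0.11) × (1−0.25) = 0.332500
P(Converter path inoperative) [OR] = 1 − (1−0.332500) × (1−0.45) = 0.632875
P(Safety chain inoperative) [AND] = 0.11 × 0.11 × 0.34 × 0.33 = 0.001358
P(Yaw brake down) [AND] = 0.16 × 0.34 × 0.18 = 0.009792
P(Emergency stop unavailable) [AND] = 0.001358 × 0.009792 × 0.34 × 0.19 = 0.000001
P(Wind turbine shutdown fails) [OR] = 1 − (1−0.632875) × (1−0.000001) × (1−0.42) = 0.787068
Rounded to 4 decimal places: P(Wind turbine shutdown fails) ≈ 0.7871.

0.7871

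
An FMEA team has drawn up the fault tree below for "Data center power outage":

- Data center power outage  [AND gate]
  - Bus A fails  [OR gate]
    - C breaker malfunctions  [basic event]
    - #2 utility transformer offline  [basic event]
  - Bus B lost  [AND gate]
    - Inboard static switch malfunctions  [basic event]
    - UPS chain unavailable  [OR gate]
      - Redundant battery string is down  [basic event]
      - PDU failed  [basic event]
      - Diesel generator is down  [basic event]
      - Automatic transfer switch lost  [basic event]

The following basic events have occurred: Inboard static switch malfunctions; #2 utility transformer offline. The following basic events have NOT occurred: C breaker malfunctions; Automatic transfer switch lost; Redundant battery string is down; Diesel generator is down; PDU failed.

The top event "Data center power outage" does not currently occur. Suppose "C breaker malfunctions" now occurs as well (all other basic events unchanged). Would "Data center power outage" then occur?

No

Counterfactual: set "C breaker malfunctions" to occurred.
Bus A fails [OR]: C breaker malfunctions=occurs, #2 utility transformer offline=occurs → at least one input occurs → occurs.
UPS chain unavailable [OR]: Redundant battery string is down=not, PDU failed=not, Diesel generator is down=not, Automatic transfer switch lost=not → no input occurs → does not occur.
Bus B lost [AND]: Inboard static switch malfunctions=occurs, UPS chain unavailable=not → not all inputs occur → does not occur.
Data center power outage [AND]: Bus A fails=occurs, Bus B lost=not → not all inputs occur → does not occur.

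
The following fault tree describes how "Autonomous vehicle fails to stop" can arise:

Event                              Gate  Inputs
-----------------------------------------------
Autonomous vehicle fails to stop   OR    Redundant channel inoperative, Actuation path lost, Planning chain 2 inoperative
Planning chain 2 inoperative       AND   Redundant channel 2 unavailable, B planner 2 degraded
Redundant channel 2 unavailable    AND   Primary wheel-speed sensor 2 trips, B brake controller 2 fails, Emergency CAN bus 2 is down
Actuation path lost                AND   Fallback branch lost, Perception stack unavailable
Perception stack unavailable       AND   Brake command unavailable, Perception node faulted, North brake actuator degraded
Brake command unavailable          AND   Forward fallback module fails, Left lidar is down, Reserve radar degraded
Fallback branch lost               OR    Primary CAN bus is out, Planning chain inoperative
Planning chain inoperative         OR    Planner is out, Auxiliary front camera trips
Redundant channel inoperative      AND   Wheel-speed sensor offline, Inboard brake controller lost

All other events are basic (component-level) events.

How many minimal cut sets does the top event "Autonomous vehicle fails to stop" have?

Redundant channel inoperative [AND]: one cut set from each child combined → 1 × 1 = 1 cut set(s).
Planning chain inoperative [OR]: union of children's cut sets → 2 cut set(s).
Fallback branch lost [OR]: union of children's cut sets → 3 cut set(s).
Brake command unavailable [AND]: one cut set from each child combined → 1 × 1 × 1 = 1 cut set(s).
Perception stack unavailable [AND]: one cut set from each child combined → 1 × 1 × 1 = 1 cut set(s).
Actuation path lost [AND]: one cut set from each child combined → 3 × 1 = 3 cut set(s).
Redundant channel 2 unavailable [AND]: one cut set from each child combined → 1 × 1 × 1 = 1 cut set(s).
Planning chain 2 inoperative [AND]: one cut set from each child combined → 1 × 1 = 1 cut set(s).
Autonomous vehicle fails to stop [OR]: union of children's cut sets → 5 cut set(s).
Minimal cut sets: {Inboard brake controller lost, Wheel-speed sensor offline}; {Forward fallback module fails, Left lidar is down, North brake actuator degraded, Perception node faulted, Primary CAN bus is out, Reserve radar degraded}; {Forward fallback module fails, Left lidar is down, North brake actuator degraded, Perception node faulted, Planner is out, Reserve radar degraded}; {Auxiliary front camera trips, Forward fallback module fails, Left lidar is down, North brake actuator degraded, Perception node faulted, Reserve radar degraded}; {B brake controller 2 fails, B planner 2 degraded, Emergency CAN bus 2 is down, Primary wheel-speed sensor 2 trips}.

5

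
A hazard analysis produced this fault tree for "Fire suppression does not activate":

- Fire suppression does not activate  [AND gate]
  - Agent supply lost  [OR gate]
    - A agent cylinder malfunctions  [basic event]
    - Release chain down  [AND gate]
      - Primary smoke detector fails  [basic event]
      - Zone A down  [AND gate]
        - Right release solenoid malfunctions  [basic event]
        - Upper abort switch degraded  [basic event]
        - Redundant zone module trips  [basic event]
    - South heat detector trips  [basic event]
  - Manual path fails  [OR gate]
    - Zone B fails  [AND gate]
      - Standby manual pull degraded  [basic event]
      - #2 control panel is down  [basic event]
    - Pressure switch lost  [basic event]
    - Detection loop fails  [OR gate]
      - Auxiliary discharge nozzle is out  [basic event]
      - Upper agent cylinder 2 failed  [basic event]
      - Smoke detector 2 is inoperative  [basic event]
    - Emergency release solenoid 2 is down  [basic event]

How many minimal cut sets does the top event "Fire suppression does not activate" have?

Zone A down [AND]: one cut set from each child combined → 1 × 1 × 1 = 1 cut set(s).
Release chain down [AND]: one cut set from each child combined → 1 × 1 = 1 cut set(s).
Agent supply lost [OR]: union of children's cut sets → 3 cut set(s).
Zone B fails [AND]: one cut set from each child combined → 1 × 1 = 1 cut set(s).
Detection loop fails [OR]: union of children's cut sets → 3 cut set(s).
Manual path fails [OR]: union of children's cut sets → 6 cut set(s).
Fire suppression does not activate [AND]: one cut set from each child combined → 3 × 6 = 18 cut set(s).

18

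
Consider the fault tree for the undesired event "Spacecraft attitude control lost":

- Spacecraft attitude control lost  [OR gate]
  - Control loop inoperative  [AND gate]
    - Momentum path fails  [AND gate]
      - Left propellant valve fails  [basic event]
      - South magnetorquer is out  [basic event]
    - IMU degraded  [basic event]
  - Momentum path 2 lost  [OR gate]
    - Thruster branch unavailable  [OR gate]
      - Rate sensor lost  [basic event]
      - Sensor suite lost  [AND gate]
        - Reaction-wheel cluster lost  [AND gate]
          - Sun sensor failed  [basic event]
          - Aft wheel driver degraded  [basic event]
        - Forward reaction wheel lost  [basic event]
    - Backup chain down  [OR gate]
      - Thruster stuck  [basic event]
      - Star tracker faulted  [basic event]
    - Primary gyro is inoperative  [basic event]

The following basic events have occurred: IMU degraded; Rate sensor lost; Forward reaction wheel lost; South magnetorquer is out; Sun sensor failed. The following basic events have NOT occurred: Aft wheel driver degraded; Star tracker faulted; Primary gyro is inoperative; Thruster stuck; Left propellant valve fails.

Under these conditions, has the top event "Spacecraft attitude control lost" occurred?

Momentum path fails [AND]: Left propellant valve fails=not, South magnetorquer is out=occurs → not all inputs occur → does not occur.
Control loop inoperative [AND]: Momentum path fails=not, IMU degraded=occurs → not all inputs occur → does not occur.
Reaction-wheel cluster lost [AND]: Sun sensor failed=occurs, Aft wheel driver degraded=not → not all inputs occur → does not occur.
Sensor suite lost [AND]: Reaction-wheel cluster lost=not, Forward reaction wheel lost=occurs → not all inputs occur → does not occur.
Thruster branch unavailable [OR]: Rate sensor lost=occurs, Sensor suite lost=not → at least one input occurs → occurs.
Backup chain down [OR]: Thruster stuck=not, Star tracker faulted=not → no input occurs → does not occur.
Momentum path 2 lost [OR]: Thruster branch unavailable=occurs, Backup chain down=not, Primary gyro is inoperative=not → at least one input occurs → occurs.
Spacecraft attitude control lost [OR]: Control loop inoperative=not, Momentum path 2 lost=occurs → at least one input occurs → occurs.

Yes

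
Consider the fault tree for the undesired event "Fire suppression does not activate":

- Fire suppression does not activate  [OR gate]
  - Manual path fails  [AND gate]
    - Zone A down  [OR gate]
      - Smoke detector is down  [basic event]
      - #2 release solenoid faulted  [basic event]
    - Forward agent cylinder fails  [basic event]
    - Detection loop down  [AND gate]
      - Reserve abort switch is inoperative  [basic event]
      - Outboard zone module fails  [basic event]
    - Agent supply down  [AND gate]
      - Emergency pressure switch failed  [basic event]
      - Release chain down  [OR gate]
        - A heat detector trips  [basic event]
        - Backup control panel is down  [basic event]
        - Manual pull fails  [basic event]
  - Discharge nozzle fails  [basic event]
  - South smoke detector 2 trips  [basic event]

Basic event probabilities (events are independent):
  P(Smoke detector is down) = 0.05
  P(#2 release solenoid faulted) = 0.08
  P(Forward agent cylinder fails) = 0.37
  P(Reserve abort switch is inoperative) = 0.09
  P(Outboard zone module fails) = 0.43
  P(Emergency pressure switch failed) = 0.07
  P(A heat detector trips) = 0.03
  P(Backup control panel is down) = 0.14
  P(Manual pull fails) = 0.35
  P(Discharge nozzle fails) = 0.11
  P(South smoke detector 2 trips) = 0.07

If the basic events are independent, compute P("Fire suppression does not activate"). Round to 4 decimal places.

0.1723

P(Zone A down) [OR] = 1 − (1−0.05) × (1−0.08) = 0.126000
P(Detection loop down) [AND] = 0.09 × 0.43 = 0.038700
P(Release chain down) [OR] = 1 − (1−0.03) × (1−0.14) × (1−0.35) = 0.457770
P(Agent supply down) [AND] = 0.07 × 0.457770 = 0.032044
P(Manual path fails) [AND] = 0.126000 × 0.37 × 0.038700 × 0.032044 = 0.000058
P(Fire suppression does not activate) [OR] = 1 − (1−0.000058) × (1−0.11) × (1−0.07) = 0.172348
Rounded to 4 decimal places: P(Fire suppression does not activate) ≈ 0.1723.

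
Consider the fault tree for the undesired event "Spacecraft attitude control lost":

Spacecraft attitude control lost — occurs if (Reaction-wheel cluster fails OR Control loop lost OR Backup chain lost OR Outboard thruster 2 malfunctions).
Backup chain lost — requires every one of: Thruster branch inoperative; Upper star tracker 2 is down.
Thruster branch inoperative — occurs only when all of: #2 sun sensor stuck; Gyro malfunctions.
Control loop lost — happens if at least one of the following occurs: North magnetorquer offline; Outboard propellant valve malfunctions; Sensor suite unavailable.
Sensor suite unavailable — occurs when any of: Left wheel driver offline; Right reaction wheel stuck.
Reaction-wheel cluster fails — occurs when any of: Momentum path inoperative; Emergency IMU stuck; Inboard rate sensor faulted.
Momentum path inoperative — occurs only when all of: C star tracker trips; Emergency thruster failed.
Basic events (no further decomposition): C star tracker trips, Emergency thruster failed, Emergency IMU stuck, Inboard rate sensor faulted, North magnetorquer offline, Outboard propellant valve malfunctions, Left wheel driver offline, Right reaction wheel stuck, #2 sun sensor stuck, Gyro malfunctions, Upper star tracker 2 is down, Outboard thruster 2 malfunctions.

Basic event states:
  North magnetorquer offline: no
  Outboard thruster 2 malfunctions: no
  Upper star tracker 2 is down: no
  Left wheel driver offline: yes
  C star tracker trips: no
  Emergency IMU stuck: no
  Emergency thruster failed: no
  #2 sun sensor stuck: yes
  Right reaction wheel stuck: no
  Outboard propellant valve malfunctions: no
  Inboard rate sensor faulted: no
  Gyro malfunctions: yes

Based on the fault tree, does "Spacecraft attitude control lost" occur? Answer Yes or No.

Yes

Momentum path inoperative [AND]: C star tracker trips=not, Emergency thruster failed=not → not all inputs occur → does not occur.
Reaction-wheel cluster fails [OR]: Momentum path inoperative=not, Emergency IMU stuck=not, Inboard rate sensor faulted=not → no input occurs → does not occur.
Sensor suite unavailable [OR]: Left wheel driver offline=occurs, Right reaction wheel stuck=not → at least one input occurs → occurs.
Control loop lost [OR]: North magnetorquer offline=not, Outboard propellant valve malfunctions=not, Sensor suite unavailable=occurs → at least one input occurs → occurs.
Thruster branch inoperative [AND]: #2 sun sensor stuck=occurs, Gyro malfunctions=occurs → all inputs occur → occurs.
Backup chain lost [AND]: Thruster branch inoperative=occurs, Upper star tracker 2 is down=not → not all inputs occur → does not occur.
Spacecraft attitude control lost [OR]: Reaction-wheel cluster fails=not, Control loop lost=occurs, Backup chain lost=not, Outboard thruster 2 malfunctions=not → at least one input occurs → occurs.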